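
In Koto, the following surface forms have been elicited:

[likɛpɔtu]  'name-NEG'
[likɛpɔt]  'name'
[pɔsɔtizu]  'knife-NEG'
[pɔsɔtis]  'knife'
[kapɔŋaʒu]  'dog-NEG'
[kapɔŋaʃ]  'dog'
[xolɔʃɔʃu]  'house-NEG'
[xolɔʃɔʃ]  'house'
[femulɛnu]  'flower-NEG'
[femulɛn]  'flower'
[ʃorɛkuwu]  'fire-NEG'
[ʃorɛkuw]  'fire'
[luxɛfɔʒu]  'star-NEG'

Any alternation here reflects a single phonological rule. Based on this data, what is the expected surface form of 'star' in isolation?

[luxɛfɔʃ]

The stem for 'dog' ends in [ʒ] in [kapɔŋaʒu] but [ʃ] in [kapɔŋaʃ].
But 'house' keeps [ʃ] in both environments ([xolɔʃɔʃu], [xolɔʃɔʃ]), so there is no rule changing /ʃ/ to [ʒ] before the NEG suffix.
Therefore /ʒ/ is basic and [ʃ] is derived by word-final obstruent devoicing (voiced obstruents become voiceless word-finally).
The one attested form of 'star', [luxɛfɔʒu], shows underlying /luxɛfɔʒ/. Applying the same rule word-finally gives [luxɛfɔʃ].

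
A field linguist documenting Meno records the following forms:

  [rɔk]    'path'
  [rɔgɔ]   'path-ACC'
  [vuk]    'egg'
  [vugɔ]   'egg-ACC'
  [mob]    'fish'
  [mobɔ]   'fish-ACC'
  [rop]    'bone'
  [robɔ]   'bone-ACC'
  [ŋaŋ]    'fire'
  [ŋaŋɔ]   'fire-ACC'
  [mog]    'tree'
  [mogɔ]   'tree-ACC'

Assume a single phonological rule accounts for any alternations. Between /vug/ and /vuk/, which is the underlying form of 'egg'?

The root 'egg' surfaces as [vuk] and [vugɔ], with a stem-final [k] ~ [g] alternation.
The stem 'tree' ([mog], [mogɔ]) shows [g] unchanged in both environments, so [g] cannot be basic with [k] derived in isolation.
The alternation reflects intervocalic voicing: voiceless stops become voiced between vowels. /k/ is underlying.

/vuk/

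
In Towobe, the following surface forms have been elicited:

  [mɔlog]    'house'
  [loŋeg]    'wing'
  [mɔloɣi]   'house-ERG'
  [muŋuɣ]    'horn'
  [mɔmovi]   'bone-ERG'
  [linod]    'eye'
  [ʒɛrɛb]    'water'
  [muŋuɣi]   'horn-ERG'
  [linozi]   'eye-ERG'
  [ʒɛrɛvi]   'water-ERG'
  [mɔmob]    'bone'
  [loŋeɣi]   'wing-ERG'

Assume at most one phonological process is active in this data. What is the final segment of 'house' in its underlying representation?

/g/

The root 'house' surfaces as [mɔloɣi] and [mɔlog], with a stem-final [ɣ] ~ [g] alternation.
But 'horn' keeps [ɣ] in both environments ([muŋuɣi], [muŋuɣ]), so there is no rule changing /ɣ/ to [g] in isolation.
The alternation reflects intervocalic spirantization: voiced stops become fricatives between vowels. /g/ is underlying.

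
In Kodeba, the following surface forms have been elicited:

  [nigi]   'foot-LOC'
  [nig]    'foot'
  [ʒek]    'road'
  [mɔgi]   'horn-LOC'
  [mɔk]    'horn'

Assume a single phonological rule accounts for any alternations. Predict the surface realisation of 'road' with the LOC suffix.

[ʒegi]

The stem for 'horn' ends in [g] in [mɔgi] but [k] in [mɔk].
If /g/ were underlying and a rule turned it into [k] in isolation, 'foot' would also alternate; but it has [g] in both [nigi] and [nig].
Therefore /k/ is basic and [g] is derived by intervocalic voicing (voiceless stops become voiced between vowels).
From [ʒek] the stem 'road' is /ʒek/; between vowels this yields [ʒegi].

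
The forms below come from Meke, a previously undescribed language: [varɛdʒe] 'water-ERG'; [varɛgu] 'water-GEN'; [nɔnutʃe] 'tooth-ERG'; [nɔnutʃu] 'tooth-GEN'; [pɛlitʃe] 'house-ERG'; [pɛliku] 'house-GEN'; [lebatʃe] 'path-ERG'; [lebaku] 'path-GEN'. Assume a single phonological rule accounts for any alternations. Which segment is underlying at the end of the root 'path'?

'path' shows [tʃ] ~ [k] at the end of the stem ([lebatʃe] vs [lebaku]).
If /tʃ/ were underlying and a rule turned it into [k] before the GEN suffix, 'tooth' would also alternate; but it has [tʃ] in both [nɔnutʃe] and [nɔnutʃu].
So /k/ is underlying, and a rule of palatalization before a front vowel — /k/ and /g/ become palato-alveolar [tʃ] and [dʒ] before a front vowel — gives [tʃ].

/k/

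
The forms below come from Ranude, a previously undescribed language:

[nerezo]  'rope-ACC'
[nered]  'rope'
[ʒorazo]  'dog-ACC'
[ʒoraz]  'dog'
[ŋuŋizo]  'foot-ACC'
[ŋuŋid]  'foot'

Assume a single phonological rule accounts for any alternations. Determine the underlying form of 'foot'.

'foot' shows [z] ~ [d] at the end of the stem ([ŋuŋizo] vs [ŋuŋid]).
Compare 'dog', with invariant [z] in [ʒorazo] and [ʒoraz]: an analysis with underlying /z/ and a rule producing [d] in isolation would wrongly predict alternation here too.
The underlying segment must be /d/; voiced stops become fricatives between vowels, yielding [z] there.
The underlying form of 'foot' is therefore /ŋuŋid/.

/ŋuŋid/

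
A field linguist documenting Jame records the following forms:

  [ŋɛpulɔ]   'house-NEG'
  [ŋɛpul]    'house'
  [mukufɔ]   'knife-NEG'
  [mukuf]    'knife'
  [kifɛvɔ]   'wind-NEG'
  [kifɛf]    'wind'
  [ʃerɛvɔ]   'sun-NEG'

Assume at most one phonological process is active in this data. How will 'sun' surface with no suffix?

[ʃerɛf]

The stem for 'wind' ends in [v] in [kifɛvɔ] but [f] in [kifɛf].
The stem 'knife' ([mukufɔ], [mukuf]) shows [f] unchanged in both environments, so [f] cannot be basic with [v] derived before the NEG suffix.
The underlying segment must be /v/; voiced obstruents become voiceless word-finally, yielding [f] there.
The one attested form of 'sun', [ʃerɛvɔ], shows underlying /ʃerɛv/. Applying the same rule word-finally gives [ʃerɛf].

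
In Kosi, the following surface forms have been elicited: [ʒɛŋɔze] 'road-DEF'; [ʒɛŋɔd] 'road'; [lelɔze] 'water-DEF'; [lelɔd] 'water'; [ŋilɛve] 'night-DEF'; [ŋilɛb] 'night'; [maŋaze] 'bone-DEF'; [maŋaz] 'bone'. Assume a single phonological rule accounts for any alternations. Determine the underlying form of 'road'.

'road' shows [z] ~ [d] at the end of the stem ([ʒɛŋɔze] vs [ʒɛŋɔd]).
If /z/ were underlying and a rule turned it into [d] in isolation, 'bone' would also alternate; but it has [z] in both [maŋaze] and [maŋaz].
Therefore /d/ is basic and [z] is derived by intervocalic spirantization (voiced stops become fricatives between vowels).

/ʒɛŋɔd/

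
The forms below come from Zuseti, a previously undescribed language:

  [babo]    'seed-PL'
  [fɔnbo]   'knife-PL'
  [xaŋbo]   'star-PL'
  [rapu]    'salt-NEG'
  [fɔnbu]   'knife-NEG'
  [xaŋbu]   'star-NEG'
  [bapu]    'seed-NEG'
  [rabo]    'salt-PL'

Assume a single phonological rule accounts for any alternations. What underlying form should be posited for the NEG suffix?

/-pu/

The NEG morpheme has two allomorphs, [-bu] and [-pu].
The PL suffix, which begins with [b], is invariant after every stem; so [b] is not altered by any rule here.
The NEG suffix is therefore /-pu/ underlyingly, with post-nasal voicing: voiceless stops become voiced after a nasal.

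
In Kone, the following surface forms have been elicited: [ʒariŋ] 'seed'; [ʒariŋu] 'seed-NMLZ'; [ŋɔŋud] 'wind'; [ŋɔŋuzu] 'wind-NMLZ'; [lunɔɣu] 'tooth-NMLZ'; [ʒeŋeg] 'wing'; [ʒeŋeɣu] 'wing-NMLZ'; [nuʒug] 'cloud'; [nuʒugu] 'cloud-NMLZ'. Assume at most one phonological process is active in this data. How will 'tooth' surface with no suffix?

[lunɔg]

'wing' shows [g] ~ [ɣ] at the end of the stem ([ʒeŋeg] vs [ʒeŋeɣu]).
Compare 'cloud', with invariant [g] in [nuʒug] and [nuʒugu]: an analysis with underlying /g/ and a rule producing [ɣ] before the NMLZ suffix would wrongly predict alternation here too.
So /ɣ/ is underlying, and a rule of word-final hardening — voiced fricatives become stops word-finally — gives [g].
The one attested form of 'tooth', [lunɔɣu], shows underlying /lunɔɣ/. Applying the same rule word-finally gives [lunɔg].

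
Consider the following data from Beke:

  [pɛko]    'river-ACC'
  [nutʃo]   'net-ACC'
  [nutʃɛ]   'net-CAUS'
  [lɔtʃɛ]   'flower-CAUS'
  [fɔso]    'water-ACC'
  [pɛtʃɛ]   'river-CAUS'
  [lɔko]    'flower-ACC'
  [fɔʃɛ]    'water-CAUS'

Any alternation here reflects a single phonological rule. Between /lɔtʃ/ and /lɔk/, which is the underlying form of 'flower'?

In [lɔtʃɛ] and [lɔko] the final segment of 'flower' alternates: [tʃ] ~ [k].
But 'net' keeps [tʃ] in both environments ([nutʃɛ], [nutʃo]), so there is no rule changing /tʃ/ to [k] before the ACC suffix.
Therefore /k/ is basic and [tʃ] is derived by palatalization before a front vowel (/k/ and /s/ become palato-alveolar [tʃ] and [ʃ] before a front vowel).

/lɔk/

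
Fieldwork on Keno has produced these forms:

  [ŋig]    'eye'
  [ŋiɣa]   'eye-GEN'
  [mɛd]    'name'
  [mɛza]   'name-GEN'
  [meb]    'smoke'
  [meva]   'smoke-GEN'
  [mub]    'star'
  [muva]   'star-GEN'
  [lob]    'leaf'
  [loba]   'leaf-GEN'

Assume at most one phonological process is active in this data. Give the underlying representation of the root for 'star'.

/muv/

In [mub] and [muva] the final segment of 'star' alternates: [b] ~ [v].
But 'leaf' keeps [b] in both environments ([lob], [loba]), so there is no rule changing /b/ to [v] before the GEN suffix.
Therefore /v/ is basic and [b] is derived by word-final hardening (voiced fricatives become stops word-finally).
So 'star' = /muv/.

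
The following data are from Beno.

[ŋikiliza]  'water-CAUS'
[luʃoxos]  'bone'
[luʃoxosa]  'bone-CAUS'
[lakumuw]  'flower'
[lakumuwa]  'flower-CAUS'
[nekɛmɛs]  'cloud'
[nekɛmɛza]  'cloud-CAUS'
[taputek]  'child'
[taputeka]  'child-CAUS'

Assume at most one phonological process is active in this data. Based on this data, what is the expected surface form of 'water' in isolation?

The stem for 'cloud' ends in [s] in [nekɛmɛs] but [z] in [nekɛmɛza].
If /s/ were underlying and a rule turned it into [z] before the CAUS suffix, 'bone' would also alternate; but it has [s] in both [luʃoxos] and [luʃoxosa].
Therefore /z/ is basic and [s] is derived by word-final obstruent devoicing (voiced obstruents become voiceless word-finally).
The one attested form of 'water', [ŋikiliza], shows underlying /ŋikiliz/. Applying the same rule word-finally gives [ŋikilis].

[ŋikilis]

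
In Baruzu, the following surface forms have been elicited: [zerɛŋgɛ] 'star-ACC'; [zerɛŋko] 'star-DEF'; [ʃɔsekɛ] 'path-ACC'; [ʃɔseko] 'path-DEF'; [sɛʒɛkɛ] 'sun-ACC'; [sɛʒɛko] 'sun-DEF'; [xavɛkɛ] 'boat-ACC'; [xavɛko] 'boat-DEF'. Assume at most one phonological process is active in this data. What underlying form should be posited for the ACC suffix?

/-gɛ/

The ACC morpheme has two allomorphs, [-gɛ] and [-kɛ].
The DEF suffix, which begins with [k], is invariant after every stem; so [k] is not altered by any rule here.
The ACC suffix is therefore /-gɛ/ underlyingly, with post-vocalic devoicing: voiced stops become voiceless after a vowel.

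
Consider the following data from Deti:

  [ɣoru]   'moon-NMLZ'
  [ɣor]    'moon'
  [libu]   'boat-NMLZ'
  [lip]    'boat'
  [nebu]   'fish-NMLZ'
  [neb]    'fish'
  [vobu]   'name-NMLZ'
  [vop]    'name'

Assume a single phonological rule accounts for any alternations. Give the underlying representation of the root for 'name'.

/vop/

The stem for 'name' ends in [b] in [vobu] but [p] in [vop].
The stem 'fish' ([nebu], [neb]) shows [b] unchanged in both environments, so [b] cannot be basic with [p] derived in isolation.
The alternation reflects intervocalic voicing: voiceless stops become voiced between vowels. /p/ is underlying.
So 'name' = /vop/.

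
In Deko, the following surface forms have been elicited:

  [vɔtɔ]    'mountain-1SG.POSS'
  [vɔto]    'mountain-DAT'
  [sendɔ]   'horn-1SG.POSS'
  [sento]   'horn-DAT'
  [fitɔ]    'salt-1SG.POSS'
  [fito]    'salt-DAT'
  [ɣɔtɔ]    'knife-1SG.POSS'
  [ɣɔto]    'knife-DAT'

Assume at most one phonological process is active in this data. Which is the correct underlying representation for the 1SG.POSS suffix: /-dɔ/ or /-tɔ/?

/-dɔ/

The 1SG.POSS suffix surfaces as [-dɔ] and [-tɔ], depending on the final segment of the stem.
By contrast the DAT suffix keeps its initial [t] throughout — that segment must be underlying.
So the underlying form is /-dɔ/, and voiced stops become voiceless after a vowel.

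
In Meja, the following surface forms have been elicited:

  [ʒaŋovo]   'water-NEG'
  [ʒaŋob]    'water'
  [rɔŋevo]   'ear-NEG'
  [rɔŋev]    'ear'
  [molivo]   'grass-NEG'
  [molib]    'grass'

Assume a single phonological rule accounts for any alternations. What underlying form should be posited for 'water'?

The stem for 'water' ends in [v] in [ʒaŋovo] but [b] in [ʒaŋob].
The stem 'ear' ([rɔŋevo], [rɔŋev]) shows [v] unchanged in both environments, so [v] cannot be basic with [b] derived in isolation.
Therefore /b/ is basic and [v] is derived by intervocalic spirantization (voiced stops become fricatives between vowels).
The underlying form of 'water' is therefore /ʒaŋob/.

/ʒaŋob/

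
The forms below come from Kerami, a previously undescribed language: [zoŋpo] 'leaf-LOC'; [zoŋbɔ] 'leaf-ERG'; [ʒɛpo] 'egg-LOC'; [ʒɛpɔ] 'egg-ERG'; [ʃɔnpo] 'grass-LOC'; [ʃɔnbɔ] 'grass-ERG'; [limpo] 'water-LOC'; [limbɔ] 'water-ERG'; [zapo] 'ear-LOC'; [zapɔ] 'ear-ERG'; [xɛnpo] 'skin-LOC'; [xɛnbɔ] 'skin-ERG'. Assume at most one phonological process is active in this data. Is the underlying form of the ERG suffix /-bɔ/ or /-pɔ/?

/-bɔ/

The ERG morpheme has two allomorphs, [-bɔ] and [-pɔ].
The LOC suffix, which begins with [p], is invariant after every stem; so [p] is not altered by any rule here.
So the underlying form is /-bɔ/, and voiced stops become voiceless after a vowel.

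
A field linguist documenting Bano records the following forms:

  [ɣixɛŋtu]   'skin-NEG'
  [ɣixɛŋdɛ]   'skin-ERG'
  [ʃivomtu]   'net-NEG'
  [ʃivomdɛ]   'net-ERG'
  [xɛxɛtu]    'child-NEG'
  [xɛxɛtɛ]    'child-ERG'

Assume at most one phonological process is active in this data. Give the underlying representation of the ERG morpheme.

The ERG suffix surfaces as [-dɛ] and [-tɛ], depending on the final segment of the stem.
By contrast the NEG suffix keeps its initial [t] throughout — that segment must be underlying.
So the underlying form is /-dɛ/, and voiced stops become voiceless after a vowel.

/-dɛ/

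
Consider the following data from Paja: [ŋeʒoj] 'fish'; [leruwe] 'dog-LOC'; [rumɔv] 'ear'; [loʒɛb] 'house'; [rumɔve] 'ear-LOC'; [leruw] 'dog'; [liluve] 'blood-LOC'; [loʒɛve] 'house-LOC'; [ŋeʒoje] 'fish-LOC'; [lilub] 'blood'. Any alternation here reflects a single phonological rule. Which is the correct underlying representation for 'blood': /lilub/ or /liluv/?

/lilub/

The stem for 'blood' ends in [b] in [lilub] but [v] in [liluve].
The stem 'ear' ([rumɔv], [rumɔve]) shows [v] unchanged in both environments, so [v] cannot be basic with [b] derived in isolation.
The alternation reflects intervocalic spirantization: voiced stops become fricatives between vowels. /b/ is underlying.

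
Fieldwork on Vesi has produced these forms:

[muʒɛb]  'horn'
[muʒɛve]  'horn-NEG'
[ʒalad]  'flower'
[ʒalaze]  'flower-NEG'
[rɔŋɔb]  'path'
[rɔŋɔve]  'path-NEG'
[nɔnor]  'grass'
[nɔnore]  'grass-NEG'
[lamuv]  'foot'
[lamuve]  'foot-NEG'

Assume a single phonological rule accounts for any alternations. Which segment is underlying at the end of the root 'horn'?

/b/

'horn' shows [b] ~ [v] at the end of the stem ([muʒɛb] vs [muʒɛve]).
The stem 'foot' ([lamuv], [lamuve]) shows [v] unchanged in both environments, so [v] cannot be basic with [b] derived in isolation.
The underlying segment must be /b/; voiced stops become fricatives between vowels, yielding [v] there.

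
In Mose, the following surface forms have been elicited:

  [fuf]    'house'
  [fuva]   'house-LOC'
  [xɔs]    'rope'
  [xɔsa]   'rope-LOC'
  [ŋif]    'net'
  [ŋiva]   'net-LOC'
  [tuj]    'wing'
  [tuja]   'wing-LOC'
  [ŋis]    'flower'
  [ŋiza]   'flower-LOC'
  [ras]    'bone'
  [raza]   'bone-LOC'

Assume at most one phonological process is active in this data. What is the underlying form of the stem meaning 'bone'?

In [ras] and [raza] the final segment of 'bone' alternates: [s] ~ [z].
The stem 'rope' ([xɔs], [xɔsa]) shows [s] unchanged in both environments, so [s] cannot be basic with [z] derived before the LOC suffix.
The alternation reflects word-final obstruent devoicing: voiced obstruents become voiceless word-finally. /z/ is underlying.

/raz/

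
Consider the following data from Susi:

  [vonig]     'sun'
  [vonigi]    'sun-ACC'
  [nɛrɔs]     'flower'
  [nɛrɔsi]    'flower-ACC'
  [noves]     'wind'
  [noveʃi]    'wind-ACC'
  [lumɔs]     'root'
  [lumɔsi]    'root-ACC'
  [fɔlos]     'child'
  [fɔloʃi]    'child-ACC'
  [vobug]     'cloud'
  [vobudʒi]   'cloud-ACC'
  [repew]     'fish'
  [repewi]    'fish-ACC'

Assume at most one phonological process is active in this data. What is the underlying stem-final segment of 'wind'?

In [noves] and [noveʃi] the final segment of 'wind' alternates: [s] ~ [ʃ].
If /s/ were underlying and a rule turned it into [ʃ] before the ACC suffix, 'flower' would also alternate; but it has [s] in both [nɛrɔs] and [nɛrɔsi].
Therefore /ʃ/ is basic and [s] is derived by depalatalization (palato-alveolar /dʒ/ and /ʃ/ become [g] and [s] when no front vowel follows).

/ʃ/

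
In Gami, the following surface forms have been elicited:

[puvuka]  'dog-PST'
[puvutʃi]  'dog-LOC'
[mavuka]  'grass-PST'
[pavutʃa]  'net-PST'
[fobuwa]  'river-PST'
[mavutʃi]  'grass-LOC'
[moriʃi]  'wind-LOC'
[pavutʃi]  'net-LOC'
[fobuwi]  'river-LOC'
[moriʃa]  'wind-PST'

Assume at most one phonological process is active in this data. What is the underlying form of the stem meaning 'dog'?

'dog' shows [k] ~ [tʃ] at the end of the stem ([puvuka] vs [puvutʃi]).
Compare 'net', with invariant [tʃ] in [pavutʃa] and [pavutʃi]: an analysis with underlying /tʃ/ and a rule producing [k] before the PST suffix would wrongly predict alternation here too.
The alternation reflects palatalization before a front vowel: /k/ becomes palato-alveolar [tʃ] before a front vowel. /k/ is underlying.

/puvuk/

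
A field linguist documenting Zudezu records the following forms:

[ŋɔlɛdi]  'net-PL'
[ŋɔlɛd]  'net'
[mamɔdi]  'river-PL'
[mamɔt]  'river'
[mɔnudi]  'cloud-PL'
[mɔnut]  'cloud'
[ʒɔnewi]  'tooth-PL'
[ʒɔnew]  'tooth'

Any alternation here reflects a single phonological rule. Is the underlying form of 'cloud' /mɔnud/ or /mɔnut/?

/mɔnut/

'cloud' shows [d] ~ [t] at the end of the stem ([mɔnudi] vs [mɔnut]).
Compare 'net', with invariant [d] in [ŋɔlɛdi] and [ŋɔlɛd]: an analysis with underlying /d/ and a rule producing [t] in isolation would wrongly predict alternation here too.
So /t/ is underlying, and a rule of intervocalic voicing — voiceless stops become voiced between vowels — gives [d].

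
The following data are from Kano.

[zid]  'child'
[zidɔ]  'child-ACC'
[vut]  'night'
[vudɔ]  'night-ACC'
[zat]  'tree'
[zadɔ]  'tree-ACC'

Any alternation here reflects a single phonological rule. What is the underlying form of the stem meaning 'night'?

/vut/

The root 'night' surfaces as [vut] and [vudɔ], with a stem-final [t] ~ [d] alternation.
But 'child' keeps [d] in both environments ([zid], [zidɔ]), so there is no rule changing /d/ to [t] in isolation.
The alternation reflects intervocalic voicing: voiceless stops become voiced between vowels. /t/ is underlying.
So 'night' = /vut/.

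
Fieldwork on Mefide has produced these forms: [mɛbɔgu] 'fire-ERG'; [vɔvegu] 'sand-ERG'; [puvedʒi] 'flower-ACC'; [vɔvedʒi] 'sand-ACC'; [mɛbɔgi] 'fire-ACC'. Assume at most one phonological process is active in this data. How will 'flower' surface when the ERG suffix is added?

[puvegu]

In [vɔvegu] and [vɔvedʒi] the final segment of 'sand' alternates: [g] ~ [dʒ].
Compare 'fire', with invariant [g] in [mɛbɔgu] and [mɛbɔgi]: an analysis with underlying /g/ and a rule producing [dʒ] before the ACC suffix would wrongly predict alternation here too.
The underlying segment must be /dʒ/; palato-alveolar /dʒ/ becomes [g] when no front vowel follows, yielding [g] there.
From [puvedʒi] the stem 'flower' is /puvedʒ/; when no front vowel follows this yields [puvegu].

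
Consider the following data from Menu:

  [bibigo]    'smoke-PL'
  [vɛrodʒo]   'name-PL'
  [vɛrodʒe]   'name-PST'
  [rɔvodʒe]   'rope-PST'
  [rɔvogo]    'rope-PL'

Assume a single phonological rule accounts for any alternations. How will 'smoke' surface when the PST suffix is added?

[bibidʒe]

'rope' shows [dʒ] ~ [g] at the end of the stem ([rɔvodʒe] vs [rɔvogo]).
Compare 'name', with invariant [dʒ] in [vɛrodʒe] and [vɛrodʒo]: an analysis with underlying /dʒ/ and a rule producing [g] before the PL suffix would wrongly predict alternation here too.
The underlying segment must be /g/; /g/ becomes palato-alveolar [dʒ] before a front vowel, yielding [dʒ] there.
From [bibigo] the stem 'smoke' is /bibig/; before a front vowel this yields [bibidʒe].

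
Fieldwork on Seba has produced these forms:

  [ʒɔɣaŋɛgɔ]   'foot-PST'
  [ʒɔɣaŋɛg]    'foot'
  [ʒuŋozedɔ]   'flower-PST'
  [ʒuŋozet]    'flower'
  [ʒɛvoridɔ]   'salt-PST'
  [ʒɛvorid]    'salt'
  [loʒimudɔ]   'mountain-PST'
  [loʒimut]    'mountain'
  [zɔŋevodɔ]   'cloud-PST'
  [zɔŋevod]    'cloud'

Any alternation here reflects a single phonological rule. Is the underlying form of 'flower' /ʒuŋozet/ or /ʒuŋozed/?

/ʒuŋozet/

'flower' shows [d] ~ [t] at the end of the stem ([ʒuŋozedɔ] vs [ʒuŋozet]).
The stem 'salt' ([ʒɛvoridɔ], [ʒɛvorid]) shows [d] unchanged in both environments, so [d] cannot be basic with [t] derived in isolation.
Therefore /t/ is basic and [d] is derived by intervocalic voicing (voiceless stops become voiced between vowels).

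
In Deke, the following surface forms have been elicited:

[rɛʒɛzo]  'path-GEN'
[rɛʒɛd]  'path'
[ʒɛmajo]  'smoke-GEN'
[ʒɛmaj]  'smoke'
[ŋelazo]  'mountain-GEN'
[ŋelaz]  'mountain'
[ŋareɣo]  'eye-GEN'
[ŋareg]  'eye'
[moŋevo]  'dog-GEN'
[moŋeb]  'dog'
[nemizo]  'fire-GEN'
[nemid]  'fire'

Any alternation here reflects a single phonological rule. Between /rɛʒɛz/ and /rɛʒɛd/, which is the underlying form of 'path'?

/rɛʒɛd/

The root 'path' surfaces as [rɛʒɛzo] and [rɛʒɛd], with a stem-final [z] ~ [d] alternation.
The stem 'mountain' ([ŋelazo], [ŋelaz]) shows [z] unchanged in both environments, so [z] cannot be basic with [d] derived in isolation.
Therefore /d/ is basic and [z] is derived by intervocalic spirantization (voiced stops become fricatives between vowels).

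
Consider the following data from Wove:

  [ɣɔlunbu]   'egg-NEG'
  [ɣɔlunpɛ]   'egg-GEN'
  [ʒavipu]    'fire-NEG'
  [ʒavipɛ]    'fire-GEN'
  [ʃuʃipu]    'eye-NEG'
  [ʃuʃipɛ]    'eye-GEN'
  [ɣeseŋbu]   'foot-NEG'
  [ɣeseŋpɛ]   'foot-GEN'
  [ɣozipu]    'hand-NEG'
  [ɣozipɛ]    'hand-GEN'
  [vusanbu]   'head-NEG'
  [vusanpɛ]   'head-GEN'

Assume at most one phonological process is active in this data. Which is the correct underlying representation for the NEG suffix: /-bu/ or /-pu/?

/-bu/

The NEG suffix surfaces as [-bu] and [-pu], depending on the final segment of the stem.
By contrast the GEN suffix keeps its initial [p] throughout — that segment must be underlying.
So the underlying form is /-bu/, and voiced stops become voiceless after a vowel.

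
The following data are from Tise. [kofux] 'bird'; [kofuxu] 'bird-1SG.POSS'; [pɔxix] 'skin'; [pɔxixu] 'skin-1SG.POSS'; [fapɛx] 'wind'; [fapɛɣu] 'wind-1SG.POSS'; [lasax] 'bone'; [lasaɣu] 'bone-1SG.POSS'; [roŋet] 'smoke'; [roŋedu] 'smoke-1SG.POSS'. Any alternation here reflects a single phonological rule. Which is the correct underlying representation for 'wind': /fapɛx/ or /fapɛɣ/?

/fapɛɣ/

'wind' shows [x] ~ [ɣ] at the end of the stem ([fapɛx] vs [fapɛɣu]).
But 'skin' keeps [x] in both environments ([pɔxix], [pɔxixu]), so there is no rule changing /x/ to [ɣ] before the 1SG.POSS suffix.
So /ɣ/ is underlying, and a rule of word-final obstruent devoicing — voiced obstruents become voiceless word-finally — gives [x].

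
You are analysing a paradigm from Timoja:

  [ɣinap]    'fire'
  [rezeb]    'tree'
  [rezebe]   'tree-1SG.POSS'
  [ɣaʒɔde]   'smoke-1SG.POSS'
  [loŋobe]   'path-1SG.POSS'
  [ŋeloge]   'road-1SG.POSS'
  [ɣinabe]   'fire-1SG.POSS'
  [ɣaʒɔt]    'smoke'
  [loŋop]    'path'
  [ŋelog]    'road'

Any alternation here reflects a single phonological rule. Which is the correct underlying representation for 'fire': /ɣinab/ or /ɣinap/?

/ɣinap/

The root 'fire' surfaces as [ɣinap] and [ɣinabe], with a stem-final [p] ~ [b] alternation.
Compare 'tree', with invariant [b] in [rezeb] and [rezebe]: an analysis with underlying /b/ and a rule producing [p] in isolation would wrongly predict alternation here too.
Therefore /p/ is basic and [b] is derived by intervocalic voicing (voiceless stops become voiced between vowels).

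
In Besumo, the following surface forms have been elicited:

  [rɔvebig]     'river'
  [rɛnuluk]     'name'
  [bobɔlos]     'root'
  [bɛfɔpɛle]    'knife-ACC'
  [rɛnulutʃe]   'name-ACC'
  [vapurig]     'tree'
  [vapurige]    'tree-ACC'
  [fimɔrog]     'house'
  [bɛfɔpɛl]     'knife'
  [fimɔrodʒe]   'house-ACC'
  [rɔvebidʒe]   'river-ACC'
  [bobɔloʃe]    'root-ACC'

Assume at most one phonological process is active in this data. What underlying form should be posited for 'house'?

In [fimɔrodʒe] and [fimɔrog] the final segment of 'house' alternates: [dʒ] ~ [g].
But 'tree' keeps [g] in both environments ([vapurige], [vapurig]), so there is no rule changing /g/ to [dʒ] before the ACC suffix.
So /dʒ/ is underlying, and a rule of depalatalization — palato-alveolar /tʃ/, /dʒ/ and /ʃ/ become [k], [g] and [s] when no front vowel follows — gives [g].

/fimɔrodʒ/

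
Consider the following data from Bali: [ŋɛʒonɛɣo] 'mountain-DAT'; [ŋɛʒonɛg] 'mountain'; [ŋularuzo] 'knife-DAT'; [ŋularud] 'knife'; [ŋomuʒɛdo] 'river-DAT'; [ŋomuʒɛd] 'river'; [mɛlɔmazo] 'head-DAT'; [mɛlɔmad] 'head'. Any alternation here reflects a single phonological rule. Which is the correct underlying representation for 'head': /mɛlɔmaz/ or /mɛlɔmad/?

The root 'head' surfaces as [mɛlɔmazo] and [mɛlɔmad], with a stem-final [z] ~ [d] alternation.
But 'river' keeps [d] in both environments ([ŋomuʒɛdo], [ŋomuʒɛd]), so there is no rule changing /d/ to [z] before the DAT suffix.
The underlying segment must be /z/; voiced fricatives become stops word-finally, yielding [d] there.

/mɛlɔmaz/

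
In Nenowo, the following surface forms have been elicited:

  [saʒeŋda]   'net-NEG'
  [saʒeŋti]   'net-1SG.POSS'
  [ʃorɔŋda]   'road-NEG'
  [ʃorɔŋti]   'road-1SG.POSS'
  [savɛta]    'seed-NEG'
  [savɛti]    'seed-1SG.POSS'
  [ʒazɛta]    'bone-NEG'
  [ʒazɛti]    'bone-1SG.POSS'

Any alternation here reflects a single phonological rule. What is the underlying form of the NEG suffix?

/-da/

The NEG morpheme has two allomorphs, [-da] and [-ta].
The 1SG.POSS suffix, which begins with [t], is invariant after every stem; so [t] is not altered by any rule here.
The NEG suffix is therefore /-da/ underlyingly, with post-vocalic devoicing: voiced stops become voiceless after a vowel.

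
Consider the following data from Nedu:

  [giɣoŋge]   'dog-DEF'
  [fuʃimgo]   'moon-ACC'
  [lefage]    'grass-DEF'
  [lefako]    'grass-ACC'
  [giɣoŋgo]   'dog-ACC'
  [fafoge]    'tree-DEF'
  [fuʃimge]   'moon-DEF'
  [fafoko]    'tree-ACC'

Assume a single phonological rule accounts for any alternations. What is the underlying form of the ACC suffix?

The ACC suffix surfaces as [-go] and [-ko], depending on the final segment of the stem.
The DEF suffix, which begins with [g], is invariant after every stem; so [g] is not altered by any rule here.
So the underlying form is /-ko/, and voiceless stops become voiced after a nasal.

/-ko/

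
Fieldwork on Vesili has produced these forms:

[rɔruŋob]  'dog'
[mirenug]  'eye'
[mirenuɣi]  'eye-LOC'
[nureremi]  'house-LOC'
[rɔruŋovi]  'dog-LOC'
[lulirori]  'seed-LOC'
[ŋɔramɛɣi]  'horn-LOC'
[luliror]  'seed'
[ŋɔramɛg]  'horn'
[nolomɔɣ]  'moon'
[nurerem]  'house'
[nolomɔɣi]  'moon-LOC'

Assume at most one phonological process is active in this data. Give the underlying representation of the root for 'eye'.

'eye' shows [ɣ] ~ [g] at the end of the stem ([mirenuɣi] vs [mirenug]).
The stem 'moon' ([nolomɔɣi], [nolomɔɣ]) shows [ɣ] unchanged in both environments, so [ɣ] cannot be basic with [g] derived in isolation.
The underlying segment must be /g/; voiced stops become fricatives between vowels, yielding [ɣ] there.
The underlying form of 'eye' is therefore /mirenug/.

/mirenug/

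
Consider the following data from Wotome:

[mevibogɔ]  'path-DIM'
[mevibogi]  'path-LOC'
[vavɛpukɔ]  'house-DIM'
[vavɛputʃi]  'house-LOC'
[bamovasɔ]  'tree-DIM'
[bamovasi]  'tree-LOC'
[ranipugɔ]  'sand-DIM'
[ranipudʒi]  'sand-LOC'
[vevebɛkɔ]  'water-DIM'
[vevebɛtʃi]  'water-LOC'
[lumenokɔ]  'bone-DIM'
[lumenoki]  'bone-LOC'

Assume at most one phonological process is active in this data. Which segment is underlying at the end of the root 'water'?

The stem for 'water' ends in [k] in [vevebɛkɔ] but [tʃ] in [vevebɛtʃi].
If /k/ were underlying and a rule turned it into [tʃ] before the LOC suffix, 'bone' would also alternate; but it has [k] in both [lumenokɔ] and [lumenoki].
The alternation reflects depalatalization: palato-alveolar /tʃ/ and /dʒ/ become [k] and [g] when no front vowel follows. /tʃ/ is underlying.

/tʃ/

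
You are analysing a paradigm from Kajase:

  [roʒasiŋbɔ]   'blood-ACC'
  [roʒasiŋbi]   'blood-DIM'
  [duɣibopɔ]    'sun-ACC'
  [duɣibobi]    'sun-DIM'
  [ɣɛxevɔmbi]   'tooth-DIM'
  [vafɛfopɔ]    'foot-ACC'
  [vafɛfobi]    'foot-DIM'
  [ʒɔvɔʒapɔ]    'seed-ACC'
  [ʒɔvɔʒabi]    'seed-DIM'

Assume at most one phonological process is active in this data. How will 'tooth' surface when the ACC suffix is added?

[ɣɛxevɔmbɔ]

The ACC morpheme has two allomorphs, [-bɔ] and [-pɔ].
By contrast the DIM suffix keeps its initial [b] throughout — that segment must be underlying.
So the underlying form is /-pɔ/, and voiceless stops become voiced after a nasal.
After 'tooth', which ends in a nasal, the suffix surfaces as [-bɔ], giving [ɣɛxevɔmbɔ].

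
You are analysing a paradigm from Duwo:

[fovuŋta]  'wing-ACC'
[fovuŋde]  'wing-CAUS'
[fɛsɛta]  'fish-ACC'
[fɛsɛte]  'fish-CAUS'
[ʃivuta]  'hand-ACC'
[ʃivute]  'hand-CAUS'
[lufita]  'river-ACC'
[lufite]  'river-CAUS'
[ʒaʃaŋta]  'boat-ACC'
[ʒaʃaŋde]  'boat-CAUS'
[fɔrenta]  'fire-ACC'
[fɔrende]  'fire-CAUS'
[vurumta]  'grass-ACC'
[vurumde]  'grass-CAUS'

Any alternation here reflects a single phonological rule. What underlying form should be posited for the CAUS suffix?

/-de/

The CAUS morpheme has two allomorphs, [-de] and [-te].
By contrast the ACC suffix keeps its initial [t] throughout — that segment must be underlying.
The CAUS suffix is therefore /-de/ underlyingly, with post-vocalic devoicing: voiced stops become voiceless after a vowel.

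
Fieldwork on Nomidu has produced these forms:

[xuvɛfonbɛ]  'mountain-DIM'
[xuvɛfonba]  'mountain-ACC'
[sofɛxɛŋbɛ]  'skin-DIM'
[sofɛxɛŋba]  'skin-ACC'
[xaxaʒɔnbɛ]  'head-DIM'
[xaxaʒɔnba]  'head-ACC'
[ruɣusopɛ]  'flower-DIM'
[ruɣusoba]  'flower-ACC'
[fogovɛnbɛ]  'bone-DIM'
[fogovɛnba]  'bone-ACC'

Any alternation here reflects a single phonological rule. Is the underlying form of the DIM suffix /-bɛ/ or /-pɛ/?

The DIM morpheme has two allomorphs, [-bɛ] and [-pɛ].
The ACC suffix, which begins with [b], is invariant after every stem; so [b] is not altered by any rule here.
The DIM suffix is therefore /-pɛ/ underlyingly, with post-nasal voicing: voiceless stops become voiced after a nasal.

/-pɛ/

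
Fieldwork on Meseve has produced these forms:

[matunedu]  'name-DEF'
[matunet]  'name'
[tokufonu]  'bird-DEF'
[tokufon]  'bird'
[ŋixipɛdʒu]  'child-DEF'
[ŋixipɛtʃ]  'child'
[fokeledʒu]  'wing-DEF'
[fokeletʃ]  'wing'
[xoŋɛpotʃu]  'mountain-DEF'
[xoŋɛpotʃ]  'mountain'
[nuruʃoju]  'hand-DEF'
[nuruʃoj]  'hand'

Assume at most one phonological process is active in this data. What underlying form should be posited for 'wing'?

/fokeledʒ/

'wing' shows [dʒ] ~ [tʃ] at the end of the stem ([fokeledʒu] vs [fokeletʃ]).
The stem 'mountain' ([xoŋɛpotʃu], [xoŋɛpotʃ]) shows [tʃ] unchanged in both environments, so [tʃ] cannot be basic with [dʒ] derived before the DEF suffix.
So /dʒ/ is underlying, and a rule of word-final obstruent devoicing — voiced obstruents become voiceless word-finally — gives [tʃ].
The underlying form of 'wing' is therefore /fokeledʒ/.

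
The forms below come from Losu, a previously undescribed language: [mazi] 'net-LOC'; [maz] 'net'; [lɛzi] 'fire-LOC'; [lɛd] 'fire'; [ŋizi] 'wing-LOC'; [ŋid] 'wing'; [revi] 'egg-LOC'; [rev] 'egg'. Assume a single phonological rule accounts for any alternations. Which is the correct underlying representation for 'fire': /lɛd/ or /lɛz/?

The root 'fire' surfaces as [lɛzi] and [lɛd], with a stem-final [z] ~ [d] alternation.
But 'net' keeps [z] in both environments ([mazi], [maz]), so there is no rule changing /z/ to [d] in isolation.
The alternation reflects intervocalic spirantization: voiced stops become fricatives between vowels. /d/ is underlying.

/lɛd/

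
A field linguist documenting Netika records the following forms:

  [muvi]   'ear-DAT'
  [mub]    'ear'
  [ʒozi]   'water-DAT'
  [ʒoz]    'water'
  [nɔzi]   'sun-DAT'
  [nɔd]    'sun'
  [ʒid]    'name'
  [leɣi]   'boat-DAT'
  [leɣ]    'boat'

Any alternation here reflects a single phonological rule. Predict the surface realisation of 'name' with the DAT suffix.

[ʒizi]

The stem for 'sun' ends in [z] in [nɔzi] but [d] in [nɔd].
The stem 'water' ([ʒozi], [ʒoz]) shows [z] unchanged in both environments, so [z] cannot be basic with [d] derived in isolation.
Therefore /d/ is basic and [z] is derived by intervocalic spirantization (voiced stops become fricatives between vowels).
The one attested form of 'name', [ʒid], shows underlying /ʒid/. Applying the same rule between vowels gives [ʒizi].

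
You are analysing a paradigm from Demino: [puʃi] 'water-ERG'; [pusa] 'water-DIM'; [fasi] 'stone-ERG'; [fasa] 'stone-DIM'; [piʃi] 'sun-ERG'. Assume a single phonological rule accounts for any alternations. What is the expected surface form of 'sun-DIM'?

In [puʃi] and [pusa] the final segment of 'water' alternates: [ʃ] ~ [s].
But 'stone' keeps [s] in both environments ([fasi], [fasa]), so there is no rule changing /s/ to [ʃ] before the ERG suffix.
The underlying segment must be /ʃ/; palato-alveolar /ʃ/ becomes [s] when no front vowel follows, yielding [s] there.
The one attested form of 'sun', [piʃi], shows underlying /piʃ/. Applying the same rule when no front vowel follows gives [pisa].

[pisa]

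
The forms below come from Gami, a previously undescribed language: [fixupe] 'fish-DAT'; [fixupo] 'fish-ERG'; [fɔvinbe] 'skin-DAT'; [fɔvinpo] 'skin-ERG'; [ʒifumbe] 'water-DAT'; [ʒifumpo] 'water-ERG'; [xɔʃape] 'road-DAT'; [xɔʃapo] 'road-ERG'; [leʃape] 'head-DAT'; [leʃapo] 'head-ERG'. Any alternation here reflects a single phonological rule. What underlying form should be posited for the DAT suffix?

The DAT suffix surfaces as [-be] and [-pe], depending on the final segment of the stem.
The ERG suffix, which begins with [p], is invariant after every stem; so [p] is not altered by any rule here.
So the underlying form is /-be/, and voiced stops become voiceless after a vowel.

/-be/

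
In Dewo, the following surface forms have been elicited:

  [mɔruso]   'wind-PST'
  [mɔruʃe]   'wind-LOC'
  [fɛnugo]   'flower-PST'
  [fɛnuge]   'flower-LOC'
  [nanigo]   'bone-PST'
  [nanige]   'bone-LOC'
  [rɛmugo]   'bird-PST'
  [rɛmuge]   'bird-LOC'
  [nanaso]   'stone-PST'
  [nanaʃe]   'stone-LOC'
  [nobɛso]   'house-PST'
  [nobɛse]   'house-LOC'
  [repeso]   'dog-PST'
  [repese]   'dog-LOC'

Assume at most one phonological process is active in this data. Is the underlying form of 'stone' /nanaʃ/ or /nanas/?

'stone' shows [s] ~ [ʃ] at the end of the stem ([nanaso] vs [nanaʃe]).
But 'house' keeps [s] in both environments ([nobɛso], [nobɛse]), so there is no rule changing /s/ to [ʃ] before the LOC suffix.
Therefore /ʃ/ is basic and [s] is derived by depalatalization (palato-alveolar /ʃ/ becomes [s] when no front vowel follows).

/nanaʃ/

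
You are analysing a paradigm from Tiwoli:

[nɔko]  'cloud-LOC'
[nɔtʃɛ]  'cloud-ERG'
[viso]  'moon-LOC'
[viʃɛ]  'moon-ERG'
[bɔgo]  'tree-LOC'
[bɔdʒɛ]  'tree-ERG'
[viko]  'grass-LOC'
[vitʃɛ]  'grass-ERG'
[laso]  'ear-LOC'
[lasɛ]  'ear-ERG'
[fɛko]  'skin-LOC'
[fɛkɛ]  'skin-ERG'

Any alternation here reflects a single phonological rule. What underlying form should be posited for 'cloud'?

/nɔtʃ/

In [nɔko] and [nɔtʃɛ] the final segment of 'cloud' alternates: [k] ~ [tʃ].
Compare 'skin', with invariant [k] in [fɛko] and [fɛkɛ]: an analysis with underlying /k/ and a rule producing [tʃ] before the ERG suffix would wrongly predict alternation here too.
The alternation reflects depalatalization: palato-alveolar /tʃ/, /dʒ/ and /ʃ/ become [k], [g] and [s] when no front vowel follows. /tʃ/ is underlying.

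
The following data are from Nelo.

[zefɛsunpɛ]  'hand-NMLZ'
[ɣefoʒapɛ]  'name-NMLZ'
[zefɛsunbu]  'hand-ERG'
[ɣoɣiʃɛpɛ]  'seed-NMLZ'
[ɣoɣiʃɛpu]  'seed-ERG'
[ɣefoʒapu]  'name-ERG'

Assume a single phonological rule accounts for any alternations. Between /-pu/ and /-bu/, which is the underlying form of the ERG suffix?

/-bu/

The ERG morpheme has two allomorphs, [-bu] and [-pu].
By contrast the NMLZ suffix keeps its initial [p] throughout — that segment must be underlying.
So the underlying form is /-bu/, and voiced stops become voiceless after a vowel.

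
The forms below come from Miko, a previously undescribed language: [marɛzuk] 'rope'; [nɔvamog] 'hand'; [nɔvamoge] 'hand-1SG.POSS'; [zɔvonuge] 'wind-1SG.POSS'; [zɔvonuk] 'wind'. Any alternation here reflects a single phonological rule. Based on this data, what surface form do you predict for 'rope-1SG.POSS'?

[marɛzuge]

The root 'wind' surfaces as [zɔvonuge] and [zɔvonuk], with a stem-final [g] ~ [k] alternation.
But 'hand' keeps [g] in both environments ([nɔvamoge], [nɔvamog]), so there is no rule changing /g/ to [k] in isolation.
The underlying segment must be /k/; voiceless stops become voiced between vowels, yielding [g] there.
The one attested form of 'rope', [marɛzuk], shows underlying /marɛzuk/. Applying the same rule between vowels gives [marɛzuge].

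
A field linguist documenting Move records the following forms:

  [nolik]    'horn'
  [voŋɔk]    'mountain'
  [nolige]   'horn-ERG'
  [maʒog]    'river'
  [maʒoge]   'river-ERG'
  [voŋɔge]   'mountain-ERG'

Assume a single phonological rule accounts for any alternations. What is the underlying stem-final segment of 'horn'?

In [nolige] and [nolik] the final segment of 'horn' alternates: [g] ~ [k].
If /g/ were underlying and a rule turned it into [k] in isolation, 'river' would also alternate; but it has [g] in both [maʒoge] and [maʒog].
The underlying segment must be /k/; voiceless stops become voiced between vowels, yielding [g] there.

/k/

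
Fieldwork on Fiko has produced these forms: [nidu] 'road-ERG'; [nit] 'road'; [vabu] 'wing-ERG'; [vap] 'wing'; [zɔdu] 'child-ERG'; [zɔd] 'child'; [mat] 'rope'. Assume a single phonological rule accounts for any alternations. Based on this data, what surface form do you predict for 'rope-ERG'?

'road' shows [d] ~ [t] at the end of the stem ([nidu] vs [nit]).
But 'child' keeps [d] in both environments ([zɔdu], [zɔd]), so there is no rule changing /d/ to [t] in isolation.
So /t/ is underlying, and a rule of intervocalic voicing — voiceless stops become voiced between vowels — gives [d].
The one attested form of 'rope', [mat], shows underlying /mat/. Applying the same rule between vowels gives [madu].

[madu]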